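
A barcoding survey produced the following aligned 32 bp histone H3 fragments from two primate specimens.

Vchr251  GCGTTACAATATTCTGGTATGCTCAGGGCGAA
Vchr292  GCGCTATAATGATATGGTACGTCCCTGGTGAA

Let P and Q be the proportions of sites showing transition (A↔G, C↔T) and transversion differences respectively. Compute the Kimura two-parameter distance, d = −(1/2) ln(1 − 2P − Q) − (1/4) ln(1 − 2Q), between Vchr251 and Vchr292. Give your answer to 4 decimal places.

0.4853

Differing sites — 4:T/C (Ti); 7:C/T (Ti); 11:A/G (Ti); 12:T/A (Tv); 14:C/A (Tv); 20:T/C (Ti); 22:C/T (Ti); 23:T/C (Ti); 25:A/C (Tv); 26:G/T (Tv); 29:C/T (Ti).
Of the 11 differences, 7 transitions and 4 transversions over 32 sites: P = 7/32 = 0.218750, Q = 4/32 = 0.125000.
d = −0.5·ln(0.437500) − 0.25·ln(0.750000) = −0.5·(-0.826679) − 0.25·(-0.287682) = 0.4853.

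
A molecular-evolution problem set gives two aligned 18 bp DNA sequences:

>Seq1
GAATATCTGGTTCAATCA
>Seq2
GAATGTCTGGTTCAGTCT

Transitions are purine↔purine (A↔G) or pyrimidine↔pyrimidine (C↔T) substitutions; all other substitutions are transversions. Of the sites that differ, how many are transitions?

Mismatches occur at site 5 (A→G, transition), site 15 (A→G, transition), site 18 (A→T, transversion).
Of the 3 differences, 2 transitions and 1 transversion, so the answer is 2.

2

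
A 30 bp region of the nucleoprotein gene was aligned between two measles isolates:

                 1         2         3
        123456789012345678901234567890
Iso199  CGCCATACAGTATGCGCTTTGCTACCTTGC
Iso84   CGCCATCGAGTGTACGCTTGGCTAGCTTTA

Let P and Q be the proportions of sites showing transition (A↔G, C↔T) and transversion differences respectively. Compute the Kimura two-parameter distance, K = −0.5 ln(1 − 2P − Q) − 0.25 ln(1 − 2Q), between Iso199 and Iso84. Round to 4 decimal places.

The sequences differ at positions 7 (A/C, transversion), 8 (C/G, transversion), 12 (A/G, transition), 14 (G/A, transition), 20 (T/G, transversion), 25 (C/G, transversion), 29 (G/T, transversion), 30 (C/A, transversion).
Of the 8 differences, 2 transitions and 6 transversions over 30 sites: P = 2/30 = 0.066667, Q = 6/30 = 0.200000.
d = −0.5·ln(0.666666) − 0.25·ln(0.600000) = −0.5·(-0.405466) − 0.25·(-0.510826) = 0.3304.

0.3304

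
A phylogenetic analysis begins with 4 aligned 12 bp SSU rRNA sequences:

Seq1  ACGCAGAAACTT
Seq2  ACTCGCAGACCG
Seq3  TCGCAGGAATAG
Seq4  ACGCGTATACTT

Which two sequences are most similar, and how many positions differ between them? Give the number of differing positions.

Pairwise Hamming distances:
  Seq1 vs Seq2: 6
  Seq1 vs Seq3: 5
  Seq1 vs Seq4: 3
  Seq2 vs Seq3: 8
  Seq2 vs Seq4: 5
  Seq3 vs Seq4: 8
The smallest is 3, between Seq1 and Seq4.

3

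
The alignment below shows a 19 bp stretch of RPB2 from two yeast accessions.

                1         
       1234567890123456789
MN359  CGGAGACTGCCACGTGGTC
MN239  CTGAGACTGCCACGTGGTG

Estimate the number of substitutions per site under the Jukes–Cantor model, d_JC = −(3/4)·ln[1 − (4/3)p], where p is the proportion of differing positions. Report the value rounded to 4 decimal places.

Differing sites — 2:G/T; 19:C/G.
p = 2/19 = 0.105263.
d = −0.75 · ln(1 − (4/3)·0.105263) = −0.75 · ln(0.859649) = −0.75 · (-0.151231) = 0.1134.

0.1134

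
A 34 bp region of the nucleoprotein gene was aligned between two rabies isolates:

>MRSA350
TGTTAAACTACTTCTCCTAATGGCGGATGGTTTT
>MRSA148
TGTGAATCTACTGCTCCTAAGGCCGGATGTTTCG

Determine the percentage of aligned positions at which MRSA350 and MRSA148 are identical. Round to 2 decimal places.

76.47%

The sequences differ at positions 4 (T/G), 7 (A/T), 13 (T/G), 21 (T/G), 23 (G/C), 30 (G/T), 33 (T/C), 34 (T/G).
26 of the 34 sites match, so the percent identity is 26/34 × 100 = 76.47%.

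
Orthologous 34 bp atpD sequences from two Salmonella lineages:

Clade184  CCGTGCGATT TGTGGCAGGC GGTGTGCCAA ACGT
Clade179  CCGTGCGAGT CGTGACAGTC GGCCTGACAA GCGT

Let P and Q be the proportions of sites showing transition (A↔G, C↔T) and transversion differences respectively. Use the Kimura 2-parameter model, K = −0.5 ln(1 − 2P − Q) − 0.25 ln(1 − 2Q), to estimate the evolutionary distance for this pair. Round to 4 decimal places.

Differing sites — 9:T/G (Tv); 11:T/C (Ti); 15:G/A (Ti); 19:G/T (Tv); 23:T/C (Ti); 24:G/C (Tv); 27:C/A (Tv); 31:A/G (Ti).
Of the 8 differences, 4 transitions and 4 transversions over 34 sites: P = 4/34 = 0.117647, Q = 4/34 = 0.117647.
d = −0.5·ln(0.647059) − 0.25·ln(0.764706) = −0.5·(-0.435318) − 0.25·(-0.268264) = 0.2847.

0.2847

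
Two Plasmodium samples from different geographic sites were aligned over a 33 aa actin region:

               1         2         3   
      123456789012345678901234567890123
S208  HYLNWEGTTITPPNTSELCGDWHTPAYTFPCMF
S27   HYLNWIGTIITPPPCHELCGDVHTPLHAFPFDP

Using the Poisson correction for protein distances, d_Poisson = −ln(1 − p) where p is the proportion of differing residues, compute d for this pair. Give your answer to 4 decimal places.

0.4520

The sequences differ at positions 6 (E/I), 9 (T/I), 14 (N/P), 15 (T/C), 16 (S/H), 22 (W/V), 26 (A/L), 27 (Y/H), 28 (T/A), 31 (C/F), 32 (M/D), 33 (F/P).
p = 12/33 = 0.363636.
d = −ln(1 − 0.363636) = −ln(0.636364) = 0.4520.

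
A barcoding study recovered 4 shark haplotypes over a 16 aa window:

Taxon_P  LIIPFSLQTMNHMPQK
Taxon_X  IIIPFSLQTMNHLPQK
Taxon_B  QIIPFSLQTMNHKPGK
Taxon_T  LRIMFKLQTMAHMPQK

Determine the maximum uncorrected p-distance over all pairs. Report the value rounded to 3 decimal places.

0.438

Pairwise Hamming distances:
  Taxon_P vs Taxon_X: 2
  Taxon_P vs Taxon_B: 3
  Taxon_P vs Taxon_T: 4
  Taxon_X vs Taxon_B: 3
  Taxon_X vs Taxon_T: 6
  Taxon_B vs Taxon_T: 7
The largest is 7 mismatches, between Taxon_B and Taxon_T; p = 7/16 = 0.438.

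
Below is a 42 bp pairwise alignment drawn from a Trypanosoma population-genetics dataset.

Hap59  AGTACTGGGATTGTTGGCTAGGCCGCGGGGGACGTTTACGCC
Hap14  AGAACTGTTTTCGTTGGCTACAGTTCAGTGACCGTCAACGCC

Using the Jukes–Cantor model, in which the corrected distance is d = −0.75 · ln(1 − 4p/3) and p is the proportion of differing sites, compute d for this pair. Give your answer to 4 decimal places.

Differing sites — 3:T/A; 8:G/T; 9:G/T; 10:A/T; 12:T/C; 21:G/C; 22:G/A; 23:C/G; 24:C/T; 25:G/T; 27:G/A; 29:G/T; 31:G/A; 32:A/C; 36:T/C; 37:T/A.
p = 16/42 = 0.380952.
d = −0.75 · ln(1 − (4/3)·0.380952) = −0.75 · ln(0.492064) = −0.75 · (-0.709146) = 0.5319.

0.5319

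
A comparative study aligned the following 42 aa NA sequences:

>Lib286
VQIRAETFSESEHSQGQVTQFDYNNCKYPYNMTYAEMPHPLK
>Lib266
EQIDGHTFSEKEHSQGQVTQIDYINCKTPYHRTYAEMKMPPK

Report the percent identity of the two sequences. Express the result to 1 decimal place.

69.0%

Differing sites — 1:V/E; 4:R/D; 5:A/G; 6:E/H; 11:S/K; 21:F/I; 24:N/I; 28:Y/T; 31:N/H; 32:M/R; 38:P/K; 39:H/M; 41:L/P.
29 of the 42 sites match, so the percent identity is 29/42 × 100 = 69.0%.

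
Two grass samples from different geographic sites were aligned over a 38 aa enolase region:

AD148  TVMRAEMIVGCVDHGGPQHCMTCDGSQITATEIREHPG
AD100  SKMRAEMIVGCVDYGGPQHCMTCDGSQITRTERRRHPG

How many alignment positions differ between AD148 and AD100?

6

Differing sites — 1:T/S; 2:V/K; 14:H/Y; 30:A/R; 33:I/R; 35:E/R.
That gives 6 mismatches out of 38 aligned sites, so the Hamming distance is 6.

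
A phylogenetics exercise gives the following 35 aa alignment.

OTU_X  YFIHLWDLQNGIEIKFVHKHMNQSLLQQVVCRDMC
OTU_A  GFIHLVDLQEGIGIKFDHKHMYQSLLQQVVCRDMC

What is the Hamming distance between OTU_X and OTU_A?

The sequences differ at positions 1 (Y/G), 6 (W/V), 10 (N/E), 13 (E/G), 17 (V/D), 22 (N/Y).
That gives 6 mismatches out of 35 aligned sites, so the Hamming distance is 6.

6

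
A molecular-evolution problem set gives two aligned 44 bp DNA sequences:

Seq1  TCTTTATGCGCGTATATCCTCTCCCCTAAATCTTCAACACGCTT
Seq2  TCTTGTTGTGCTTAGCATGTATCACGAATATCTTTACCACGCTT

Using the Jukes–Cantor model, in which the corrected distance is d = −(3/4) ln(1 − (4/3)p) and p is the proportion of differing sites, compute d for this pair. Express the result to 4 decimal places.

Differing sites — 5:T/G; 6:A/T; 9:C/T; 12:G/T; 15:T/G; 16:A/C; 17:T/A; 18:C/T; 19:C/G; 21:C/A; 24:C/A; 26:C/G; 27:T/A; 29:A/T; 35:C/T; 37:A/C.
p = 16/44 = 0.363636.
d = −0.75 · ln(1 − (4/3)·0.363636) = −0.75 · ln(0.515152) = −0.75 · (-0.663293) = 0.4975.

0.4975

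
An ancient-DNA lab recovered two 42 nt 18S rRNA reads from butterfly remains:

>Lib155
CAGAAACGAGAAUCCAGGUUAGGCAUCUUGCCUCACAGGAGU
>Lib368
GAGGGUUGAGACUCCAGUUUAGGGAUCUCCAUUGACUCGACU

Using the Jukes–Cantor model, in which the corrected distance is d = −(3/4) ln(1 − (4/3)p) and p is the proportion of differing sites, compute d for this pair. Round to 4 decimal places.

Differing sites — 1:C/G; 4:A/G; 5:A/G; 6:A/U; 7:C/U; 12:A/C; 18:G/U; 24:C/G; 29:U/C; 30:G/C; 31:C/A; 32:C/U; 34:C/G; 37:A/U; 38:G/C; 41:G/C.
p = 16/42 = 0.380952.
d = −0.75 · ln(1 − (4/3)·0.380952) = −0.75 · ln(0.492064) = −0.75 · (-0.709146) = 0.5319.

0.5319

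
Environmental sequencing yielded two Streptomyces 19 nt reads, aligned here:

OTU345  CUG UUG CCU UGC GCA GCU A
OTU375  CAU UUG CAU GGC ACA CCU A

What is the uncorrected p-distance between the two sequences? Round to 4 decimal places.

0.3158

The sequences differ at positions 2 (U/A), 3 (G/U), 8 (C/A), 10 (U/G), 13 (G/A), 16 (G/C).
There are 6 differences over 19 sites, so p = 6/19 = 0.3158.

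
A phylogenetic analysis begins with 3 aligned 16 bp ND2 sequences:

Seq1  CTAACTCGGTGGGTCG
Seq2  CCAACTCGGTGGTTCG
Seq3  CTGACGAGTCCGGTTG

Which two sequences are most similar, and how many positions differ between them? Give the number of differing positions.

Pairwise Hamming distances:
  Seq1 vs Seq2: 2
  Seq1 vs Seq3: 7
  Seq2 vs Seq3: 9
The smallest is 2, between Seq1 and Seq2.

2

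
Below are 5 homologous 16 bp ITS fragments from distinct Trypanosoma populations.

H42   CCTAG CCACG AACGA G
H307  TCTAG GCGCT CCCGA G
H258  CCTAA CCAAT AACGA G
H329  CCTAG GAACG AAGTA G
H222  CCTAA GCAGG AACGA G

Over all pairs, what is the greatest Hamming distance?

Pairwise Hamming distances:
  H42 vs H307: 6
  H42 vs H258: 3
  H42 vs H329: 4
  H42 vs H222: 3
  H307 vs H258: 7
  H307 vs H329: 8
  H307 vs H222: 7
  H258 vs H329: 7
  H258 vs H222: 3
  H329 vs H222: 5
The largest is 8, between H307 and H329.

8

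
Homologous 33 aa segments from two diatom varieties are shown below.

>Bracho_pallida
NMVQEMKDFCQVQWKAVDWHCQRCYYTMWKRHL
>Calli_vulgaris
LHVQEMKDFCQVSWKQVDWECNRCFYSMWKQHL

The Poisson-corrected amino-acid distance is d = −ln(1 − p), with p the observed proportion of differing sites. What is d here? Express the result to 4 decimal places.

Mismatches occur at site 1 (N↔L), site 2 (M↔H), site 13 (Q↔S), site 16 (A↔Q), site 20 (H↔E), site 22 (Q↔N), site 25 (Y↔F), site 27 (T↔S), site 31 (R↔Q).
p = 9/33 = 0.272727.
d = −ln(1 − 0.272727) = −ln(0.727273) = 0.3185.

0.3185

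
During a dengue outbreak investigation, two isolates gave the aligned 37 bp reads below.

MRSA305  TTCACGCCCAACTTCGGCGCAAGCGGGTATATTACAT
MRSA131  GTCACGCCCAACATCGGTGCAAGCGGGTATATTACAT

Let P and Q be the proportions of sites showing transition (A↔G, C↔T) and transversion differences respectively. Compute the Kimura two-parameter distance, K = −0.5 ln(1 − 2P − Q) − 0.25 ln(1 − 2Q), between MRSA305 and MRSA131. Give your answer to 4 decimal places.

0.0858

Mismatches occur at site 1 (T↔G, transversion), site 13 (T↔A, transversion), site 18 (C↔T, transition).
Of the 3 differences, 1 transition and 2 transversions over 37 sites: P = 1/37 = 0.027027, Q = 2/37 = 0.054054.
d = −0.5·ln(0.891892) − 0.25·ln(0.891892) = −0.5·(-0.114410) − 0.25·(-0.114410) = 0.0858.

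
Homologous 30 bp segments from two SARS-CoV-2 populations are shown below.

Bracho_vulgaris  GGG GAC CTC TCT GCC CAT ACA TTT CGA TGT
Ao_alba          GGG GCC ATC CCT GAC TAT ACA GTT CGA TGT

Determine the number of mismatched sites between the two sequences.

6

Mismatches occur at site 5 (A↔C), site 7 (C↔A), site 10 (T↔C), site 14 (C↔A), site 16 (C↔T), site 22 (T↔G).
That gives 6 mismatches out of 30 aligned sites, so the Hamming distance is 6.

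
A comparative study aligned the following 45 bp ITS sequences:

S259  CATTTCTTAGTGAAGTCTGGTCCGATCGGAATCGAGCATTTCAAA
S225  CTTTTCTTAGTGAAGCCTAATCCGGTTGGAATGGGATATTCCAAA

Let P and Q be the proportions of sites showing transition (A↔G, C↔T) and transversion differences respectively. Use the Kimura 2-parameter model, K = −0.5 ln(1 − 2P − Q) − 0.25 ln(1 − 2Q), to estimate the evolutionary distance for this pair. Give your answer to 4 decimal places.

Mismatches occur at site 2 (A→T, transversion), site 16 (T→C, transition), site 19 (G→A, transition), site 20 (G→A, transition), site 25 (A→G, transition), site 27 (C→T, transition), site 33 (C→G, transversion), site 35 (A→G, transition), site 36 (G→A, transition), site 37 (C→T, transition), site 41 (T→C, transition).
Of the 11 differences, 9 transitions and 2 transversions over 45 sites: P = 9/45 = 0.200000, Q = 2/45 = 0.044444.
d = −0.5·ln(0.555556) − 0.25·ln(0.911112) = −0.5·(-0.587786) − 0.25·(-0.093089) = 0.3172.

0.3172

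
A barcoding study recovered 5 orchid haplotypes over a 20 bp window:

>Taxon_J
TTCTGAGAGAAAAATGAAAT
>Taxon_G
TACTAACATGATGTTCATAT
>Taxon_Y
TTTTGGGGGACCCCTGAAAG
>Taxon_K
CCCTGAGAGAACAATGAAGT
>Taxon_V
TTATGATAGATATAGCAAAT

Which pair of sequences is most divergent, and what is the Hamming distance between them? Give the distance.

15

Pairwise Hamming distances:
  Taxon_J vs Taxon_G: 10
  Taxon_J vs Taxon_Y: 8
  Taxon_J vs Taxon_K: 4
  Taxon_J vs Taxon_V: 6
  Taxon_G vs Taxon_Y: 15
  Taxon_G vs Taxon_K: 12
  Taxon_G vs Taxon_V: 12
  Taxon_Y vs Taxon_K: 10
  Taxon_Y vs Taxon_V: 11
  Taxon_K vs Taxon_V: 10
The largest is 15, between Taxon_G and Taxon_Y.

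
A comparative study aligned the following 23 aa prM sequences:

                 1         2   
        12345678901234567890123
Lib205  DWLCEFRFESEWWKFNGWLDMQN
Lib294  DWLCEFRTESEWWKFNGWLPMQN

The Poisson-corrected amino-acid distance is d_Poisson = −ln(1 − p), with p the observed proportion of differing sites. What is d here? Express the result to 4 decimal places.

0.0910

Mismatches occur at site 8 (F↔T), site 20 (D↔P).
p = 2/23 = 0.086957.
d = −ln(1 − 0.086957) = −ln(0.913043) = 0.0910.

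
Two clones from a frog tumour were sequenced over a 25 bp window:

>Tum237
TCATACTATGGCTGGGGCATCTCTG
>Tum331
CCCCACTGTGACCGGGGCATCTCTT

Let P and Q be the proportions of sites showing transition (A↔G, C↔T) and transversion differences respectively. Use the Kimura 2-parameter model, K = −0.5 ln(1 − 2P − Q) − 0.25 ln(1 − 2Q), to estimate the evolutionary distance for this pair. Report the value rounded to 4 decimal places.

0.3706

Mismatches occur at site 1 (T→C, transition), site 3 (A→C, transversion), site 4 (T→C, transition), site 8 (A→G, transition), site 11 (G→A, transition), site 13 (T→C, transition), site 25 (G→T, transversion).
Of the 7 differences, 5 transitions and 2 transversions over 25 sites: P = 5/25 = 0.200000, Q = 2/25 = 0.080000.
d = −0.5·ln(0.520000) − 0.25·ln(0.840000) = −0.5·(-0.653926) − 0.25·(-0.174353) = 0.3706.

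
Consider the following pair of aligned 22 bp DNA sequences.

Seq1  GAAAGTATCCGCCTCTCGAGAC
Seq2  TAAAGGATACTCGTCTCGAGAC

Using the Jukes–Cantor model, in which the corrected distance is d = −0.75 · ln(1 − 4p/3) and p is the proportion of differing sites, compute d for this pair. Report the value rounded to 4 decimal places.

Differing sites — 1:G/T; 6:T/G; 9:C/A; 11:G/T; 13:C/G.
p = 5/22 = 0.227273.
d = −0.75 · ln(1 − (4/3)·0.227273) = −0.75 · ln(0.696969) = −0.75 · (-0.361014) = 0.2708.

0.2708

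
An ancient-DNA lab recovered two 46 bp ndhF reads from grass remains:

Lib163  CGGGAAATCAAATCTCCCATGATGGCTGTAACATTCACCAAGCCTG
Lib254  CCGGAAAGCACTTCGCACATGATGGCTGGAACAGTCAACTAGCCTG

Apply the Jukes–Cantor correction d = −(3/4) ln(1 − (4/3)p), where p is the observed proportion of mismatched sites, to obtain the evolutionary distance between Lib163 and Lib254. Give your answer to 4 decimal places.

0.2567

Mismatches occur at site 2 (G/C), site 8 (T/G), site 11 (A/C), site 12 (A/T), site 15 (T/G), site 17 (C/A), site 29 (T/G), site 34 (T/G), site 38 (C/A), site 40 (A/T).
p = 10/46 = 0.217391.
d = −0.75 · ln(1 − (4/3)·0.217391) = −0.75 · ln(0.710145) = −0.75 · (-0.342286) = 0.2567.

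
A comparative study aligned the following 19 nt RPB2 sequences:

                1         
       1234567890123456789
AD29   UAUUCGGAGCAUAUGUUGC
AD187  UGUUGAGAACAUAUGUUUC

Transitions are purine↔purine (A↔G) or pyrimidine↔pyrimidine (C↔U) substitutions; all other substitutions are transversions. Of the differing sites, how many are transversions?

2

The sequences differ at positions 2 (A/G, transition), 5 (C/G, transversion), 6 (G/A, transition), 9 (G/A, transition), 18 (G/U, transversion).
Of the 5 differences, 3 transitions and 2 transversions, so the answer is 2.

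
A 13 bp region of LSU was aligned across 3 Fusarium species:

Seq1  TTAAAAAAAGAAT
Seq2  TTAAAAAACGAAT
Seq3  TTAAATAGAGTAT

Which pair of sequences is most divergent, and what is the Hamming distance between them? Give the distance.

Pairwise Hamming distances:
  Seq1 vs Seq2: 1
  Seq1 vs Seq3: 3
  Seq2 vs Seq3: 4
The largest is 4, between Seq2 and Seq3.

4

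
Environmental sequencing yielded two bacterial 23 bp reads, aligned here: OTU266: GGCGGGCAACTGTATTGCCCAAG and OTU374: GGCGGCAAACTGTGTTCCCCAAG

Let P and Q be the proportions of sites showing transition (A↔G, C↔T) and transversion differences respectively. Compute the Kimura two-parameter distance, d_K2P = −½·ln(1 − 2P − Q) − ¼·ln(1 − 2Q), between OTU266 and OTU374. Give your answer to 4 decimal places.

0.1981

Mismatches occur at site 6 (G/C, transversion), site 7 (C/A, transversion), site 14 (A/G, transition), site 17 (G/C, transversion).
Of the 4 differences, 1 transition and 3 transversions over 23 sites: P = 1/23 = 0.043478, Q = 3/23 = 0.130435.
d = −0.5·ln(0.782609) − 0.25·ln(0.739130) = −0.5·(-0.245122) − 0.25·(-0.302281) = 0.1981.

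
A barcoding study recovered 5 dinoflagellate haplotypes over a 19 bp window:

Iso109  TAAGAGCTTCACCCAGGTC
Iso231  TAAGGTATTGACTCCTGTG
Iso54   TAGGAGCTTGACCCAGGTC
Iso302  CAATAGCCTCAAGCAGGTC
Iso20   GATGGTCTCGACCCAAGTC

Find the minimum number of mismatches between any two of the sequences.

Pairwise Hamming distances:
  Iso109 vs Iso231: 8
  Iso109 vs Iso54: 2
  Iso109 vs Iso302: 5
  Iso109 vs Iso20: 7
  Iso231 vs Iso54: 8
  Iso231 vs Iso302: 12
  Iso231 vs Iso20: 8
  Iso54 vs Iso302: 7
  Iso54 vs Iso20: 6
  Iso302 vs Iso20: 11
The smallest is 2, between Iso109 and Iso54.

2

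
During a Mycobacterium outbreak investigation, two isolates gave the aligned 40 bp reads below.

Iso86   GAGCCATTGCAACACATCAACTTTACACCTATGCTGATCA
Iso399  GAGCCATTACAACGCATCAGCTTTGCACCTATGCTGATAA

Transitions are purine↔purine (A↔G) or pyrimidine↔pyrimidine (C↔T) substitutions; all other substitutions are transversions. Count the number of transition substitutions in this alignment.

Mismatches occur at site 9 (G/A, transition), site 14 (A/G, transition), site 20 (A/G, transition), site 25 (A/G, transition), site 39 (C/A, transversion).
Of the 5 differences, 4 transitions and 1 transversion, so the answer is 4.

4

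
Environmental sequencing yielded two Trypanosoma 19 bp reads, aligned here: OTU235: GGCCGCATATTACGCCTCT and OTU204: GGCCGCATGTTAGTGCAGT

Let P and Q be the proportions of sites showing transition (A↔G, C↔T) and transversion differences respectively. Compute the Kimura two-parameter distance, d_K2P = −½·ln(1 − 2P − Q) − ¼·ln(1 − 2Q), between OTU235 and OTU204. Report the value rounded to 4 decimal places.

The sequences differ at positions 9 (A/G, transition), 13 (C/G, transversion), 14 (G/T, transversion), 15 (C/G, transversion), 17 (T/A, transversion), 18 (C/G, transversion).
Of the 6 differences, 1 transition and 5 transversions over 19 sites: P = 1/19 = 0.052632, Q = 5/19 = 0.263158.
d = −0.5·ln(0.631578) − 0.25·ln(0.473684) = −0.5·(-0.459534) − 0.25·(-0.747215) = 0.4166.

0.4166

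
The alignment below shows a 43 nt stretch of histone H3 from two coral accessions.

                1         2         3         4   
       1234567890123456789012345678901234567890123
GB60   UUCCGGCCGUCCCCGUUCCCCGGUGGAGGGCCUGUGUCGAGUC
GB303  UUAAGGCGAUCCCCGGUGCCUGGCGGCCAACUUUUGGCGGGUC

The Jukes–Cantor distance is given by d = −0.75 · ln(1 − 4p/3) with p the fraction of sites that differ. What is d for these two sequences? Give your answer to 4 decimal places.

0.5141

Differing sites — 3:C/A; 4:C/A; 8:C/G; 9:G/A; 16:U/G; 18:C/G; 21:C/U; 24:U/C; 27:A/C; 28:G/C; 29:G/A; 30:G/A; 32:C/U; 34:G/U; 37:U/G; 40:A/G.
p = 16/43 = 0.372093.
d = −0.75 · ln(1 − (4/3)·0.372093) = −0.75 · ln(0.503876) = −0.75 · (-0.685425) = 0.5141.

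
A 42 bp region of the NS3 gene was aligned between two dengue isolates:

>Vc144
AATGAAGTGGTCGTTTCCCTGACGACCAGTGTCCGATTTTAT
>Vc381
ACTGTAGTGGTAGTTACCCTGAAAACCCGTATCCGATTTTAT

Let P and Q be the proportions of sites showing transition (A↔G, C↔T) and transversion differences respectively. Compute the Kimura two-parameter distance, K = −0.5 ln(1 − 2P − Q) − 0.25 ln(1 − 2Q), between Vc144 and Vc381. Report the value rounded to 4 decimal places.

Mismatches occur at site 2 (A↔C, transversion), site 5 (A↔T, transversion), site 12 (C↔A, transversion), site 16 (T↔A, transversion), site 23 (C↔A, transversion), site 24 (G↔A, transition), site 28 (A↔C, transversion), site 31 (G↔A, transition).
Of the 8 differences, 2 transitions and 6 transversions over 42 sites: P = 2/42 = 0.047619, Q = 6/42 = 0.142857.
d = −0.5·ln(0.761905) − 0.25·ln(0.714286) = −0.5·(-0.271933) − 0.25·(-0.336472) = 0.2201.

0.2201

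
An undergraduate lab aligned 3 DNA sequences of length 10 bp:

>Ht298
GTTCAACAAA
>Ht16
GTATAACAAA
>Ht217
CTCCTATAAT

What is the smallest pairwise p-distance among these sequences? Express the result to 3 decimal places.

Pairwise Hamming distances:
  Ht298 vs Ht16: 2
  Ht298 vs Ht217: 5
  Ht16 vs Ht217: 6
The smallest is 2 mismatches, between Ht298 and Ht16; p = 2/10 = 0.200.

0.200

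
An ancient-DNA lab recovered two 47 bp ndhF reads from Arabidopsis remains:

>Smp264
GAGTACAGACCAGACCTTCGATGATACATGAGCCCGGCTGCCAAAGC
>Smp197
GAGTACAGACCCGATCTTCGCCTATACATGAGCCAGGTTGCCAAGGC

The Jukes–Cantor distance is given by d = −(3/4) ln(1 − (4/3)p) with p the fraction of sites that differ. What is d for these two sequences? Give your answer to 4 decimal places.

Mismatches occur at site 12 (A/C), site 15 (C/T), site 21 (A/C), site 22 (T/C), site 23 (G/T), site 35 (C/A), site 38 (C/T), site 45 (A/G).
p = 8/47 = 0.170213.
d = −0.75 · ln(1 − (4/3)·0.170213) = −0.75 · ln(0.773049) = −0.75 · (-0.257413) = 0.1931.

0.1931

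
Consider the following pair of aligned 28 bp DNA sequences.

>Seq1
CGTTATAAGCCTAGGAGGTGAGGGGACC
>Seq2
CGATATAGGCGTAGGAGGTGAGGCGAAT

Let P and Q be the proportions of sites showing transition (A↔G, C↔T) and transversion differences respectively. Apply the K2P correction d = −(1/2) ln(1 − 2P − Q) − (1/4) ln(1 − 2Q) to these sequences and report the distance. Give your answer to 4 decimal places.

0.2524

Mismatches occur at site 3 (T↔A, transversion), site 8 (A↔G, transition), site 11 (C↔G, transversion), site 24 (G↔C, transversion), site 27 (C↔A, transversion), site 28 (C↔T, transition).
Of the 6 differences, 2 transitions and 4 transversions over 28 sites: P = 2/28 = 0.071429, Q = 4/28 = 0.142857.
d = −0.5·ln(0.714285) − 0.25·ln(0.714286) = −0.5·(-0.336473) − 0.25·(-0.336472) = 0.2524.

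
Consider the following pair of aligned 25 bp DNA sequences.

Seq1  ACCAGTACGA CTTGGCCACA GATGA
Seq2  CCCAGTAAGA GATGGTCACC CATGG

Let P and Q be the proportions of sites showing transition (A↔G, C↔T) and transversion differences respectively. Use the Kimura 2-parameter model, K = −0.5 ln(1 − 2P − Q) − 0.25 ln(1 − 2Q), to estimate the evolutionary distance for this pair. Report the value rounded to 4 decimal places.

The sequences differ at positions 1 (A/C, transversion), 8 (C/A, transversion), 11 (C/G, transversion), 12 (T/A, transversion), 16 (C/T, transition), 20 (A/C, transversion), 21 (G/C, transversion), 25 (A/G, transition).
Of the 8 differences, 2 transitions and 6 transversions over 25 sites: P = 2/25 = 0.080000, Q = 6/25 = 0.240000.
d = −0.5·ln(0.600000) − 0.25·ln(0.520000) = −0.5·(-0.510826) − 0.25·(-0.653926) = 0.4189.

0.4189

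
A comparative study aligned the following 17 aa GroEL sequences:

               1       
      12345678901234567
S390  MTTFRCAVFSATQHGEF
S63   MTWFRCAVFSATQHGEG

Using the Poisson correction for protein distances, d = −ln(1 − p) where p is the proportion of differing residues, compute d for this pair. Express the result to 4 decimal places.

Differing sites — 3:T/W; 17:F/G.
p = 2/17 = 0.117647.
d = −ln(1 − 0.117647) = −ln(0.882353) = 0.1252.

0.1252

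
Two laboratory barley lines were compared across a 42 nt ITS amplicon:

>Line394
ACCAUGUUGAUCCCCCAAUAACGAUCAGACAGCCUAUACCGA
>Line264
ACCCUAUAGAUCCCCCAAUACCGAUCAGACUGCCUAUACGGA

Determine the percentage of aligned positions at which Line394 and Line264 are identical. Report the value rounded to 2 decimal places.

Mismatches occur at site 4 (A↔C), site 6 (G↔A), site 8 (U↔A), site 21 (A↔C), site 31 (A↔U), site 40 (C↔G).
36 of the 42 sites match, so the percent identity is 36/42 × 100 = 85.71%.

85.71%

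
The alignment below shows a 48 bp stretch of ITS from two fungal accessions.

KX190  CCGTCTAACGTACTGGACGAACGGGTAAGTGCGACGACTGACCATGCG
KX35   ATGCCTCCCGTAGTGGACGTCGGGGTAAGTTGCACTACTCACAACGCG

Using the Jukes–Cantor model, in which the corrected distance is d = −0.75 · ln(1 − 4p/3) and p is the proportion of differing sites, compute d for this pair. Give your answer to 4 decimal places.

The sequences differ at positions 1 (C/A), 2 (C/T), 4 (T/C), 7 (A/C), 8 (A/C), 13 (C/G), 20 (A/T), 21 (A/C), 22 (C/G), 31 (G/T), 32 (C/G), 33 (G/C), 36 (G/T), 40 (G/C), 43 (C/A), 45 (T/C).
p = 16/48 = 0.333333.
d = −0.75 · ln(1 − (4/3)·0.333333) = −0.75 · ln(0.555556) = −0.75 · (-0.587786) = 0.4408.

0.4408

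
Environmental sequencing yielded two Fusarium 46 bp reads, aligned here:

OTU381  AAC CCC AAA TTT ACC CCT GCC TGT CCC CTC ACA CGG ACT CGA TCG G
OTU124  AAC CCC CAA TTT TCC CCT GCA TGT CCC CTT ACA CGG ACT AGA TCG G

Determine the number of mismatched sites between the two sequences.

5

Mismatches occur at site 7 (A→C), site 13 (A→T), site 21 (C→A), site 30 (C→T), site 40 (C→A).
That gives 5 mismatches out of 46 aligned sites, so the Hamming distance is 5.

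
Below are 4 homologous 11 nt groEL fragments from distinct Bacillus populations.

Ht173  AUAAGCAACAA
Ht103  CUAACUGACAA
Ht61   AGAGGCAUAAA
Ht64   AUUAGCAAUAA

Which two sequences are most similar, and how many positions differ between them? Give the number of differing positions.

Pairwise Hamming distances:
  Ht173 vs Ht103: 4
  Ht173 vs Ht61: 4
  Ht173 vs Ht64: 2
  Ht103 vs Ht61: 8
  Ht103 vs Ht64: 6
  Ht61 vs Ht64: 5
The smallest is 2, between Ht173 and Ht64.

2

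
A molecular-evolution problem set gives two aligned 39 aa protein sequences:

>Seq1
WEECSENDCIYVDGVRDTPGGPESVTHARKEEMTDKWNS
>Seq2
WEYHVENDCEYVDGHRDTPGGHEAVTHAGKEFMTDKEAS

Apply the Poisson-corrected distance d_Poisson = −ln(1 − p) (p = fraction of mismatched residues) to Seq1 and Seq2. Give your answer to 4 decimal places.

0.3314

Differing sites — 3:E/Y; 4:C/H; 5:S/V; 10:I/E; 15:V/H; 22:P/H; 24:S/A; 29:R/G; 32:E/F; 37:W/E; 38:N/A.
p = 11/39 = 0.282051.
d = −ln(1 − 0.282051) = −ln(0.717949) = 0.3314.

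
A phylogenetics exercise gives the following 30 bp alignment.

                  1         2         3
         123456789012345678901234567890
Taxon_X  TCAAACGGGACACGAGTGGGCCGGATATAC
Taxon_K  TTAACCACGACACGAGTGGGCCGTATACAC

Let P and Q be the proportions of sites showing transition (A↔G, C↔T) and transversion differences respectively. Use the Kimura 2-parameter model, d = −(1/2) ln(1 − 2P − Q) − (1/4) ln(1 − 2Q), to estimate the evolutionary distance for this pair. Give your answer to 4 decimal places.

The sequences differ at positions 2 (C/T, transition), 5 (A/C, transversion), 7 (G/A, transition), 8 (G/C, transversion), 24 (G/T, transversion), 28 (T/C, transition).
Of the 6 differences, 3 transitions and 3 transversions over 30 sites: P = 3/30 = 0.100000, Q = 3/30 = 0.100000.
d = −0.5·ln(0.700000) − 0.25·ln(0.800000) = −0.5·(-0.356675) − 0.25·(-0.223144) = 0.2341.

0.2341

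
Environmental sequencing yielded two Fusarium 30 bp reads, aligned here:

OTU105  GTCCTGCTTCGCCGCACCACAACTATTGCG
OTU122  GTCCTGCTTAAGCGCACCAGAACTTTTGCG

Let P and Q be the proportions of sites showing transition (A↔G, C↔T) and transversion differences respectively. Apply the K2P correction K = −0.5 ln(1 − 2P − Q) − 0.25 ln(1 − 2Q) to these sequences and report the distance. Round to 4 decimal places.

0.1891

The sequences differ at positions 10 (C/A, transversion), 11 (G/A, transition), 12 (C/G, transversion), 20 (C/G, transversion), 25 (A/T, transversion).
Of the 5 differences, 1 transition and 4 transversions over 30 sites: P = 1/30 = 0.033333, Q = 4/30 = 0.133333.
d = −0.5·ln(0.800001) − 0.25·ln(0.733334) = −0.5·(-0.223142) − 0.25·(-0.310154) = 0.1891.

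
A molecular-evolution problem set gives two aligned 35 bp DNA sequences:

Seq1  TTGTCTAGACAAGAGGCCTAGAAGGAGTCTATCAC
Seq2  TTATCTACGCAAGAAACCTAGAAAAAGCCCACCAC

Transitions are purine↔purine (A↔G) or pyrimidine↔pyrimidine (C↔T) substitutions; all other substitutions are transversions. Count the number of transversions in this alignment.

1

Differing sites — 3:G/A (Ti); 8:G/C (Tv); 9:A/G (Ti); 15:G/A (Ti); 16:G/A (Ti); 24:G/A (Ti); 25:G/A (Ti); 28:T/C (Ti); 30:T/C (Ti); 32:T/C (Ti).
Of the 10 differences, 9 transitions and 1 transversion, so the answer is 1.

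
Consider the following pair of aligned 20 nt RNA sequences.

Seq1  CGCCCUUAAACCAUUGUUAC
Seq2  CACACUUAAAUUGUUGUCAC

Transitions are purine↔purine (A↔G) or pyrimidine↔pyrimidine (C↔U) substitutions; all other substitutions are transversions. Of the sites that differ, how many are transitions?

5

The sequences differ at positions 2 (G/A, transition), 4 (C/A, transversion), 11 (C/U, transition), 12 (C/U, transition), 13 (A/G, transition), 18 (U/C, transition).
Of the 6 differences, 5 transitions and 1 transversion, so the answer is 5.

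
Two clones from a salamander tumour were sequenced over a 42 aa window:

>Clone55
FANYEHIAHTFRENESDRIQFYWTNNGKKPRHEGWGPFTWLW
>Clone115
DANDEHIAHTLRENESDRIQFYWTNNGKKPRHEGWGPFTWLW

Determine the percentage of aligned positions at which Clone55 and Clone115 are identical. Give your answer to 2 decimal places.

92.86%

The sequences differ at positions 1 (F/D), 4 (Y/D), 11 (F/L).
39 of the 42 sites match, so the percent identity is 39/42 × 100 = 92.86%.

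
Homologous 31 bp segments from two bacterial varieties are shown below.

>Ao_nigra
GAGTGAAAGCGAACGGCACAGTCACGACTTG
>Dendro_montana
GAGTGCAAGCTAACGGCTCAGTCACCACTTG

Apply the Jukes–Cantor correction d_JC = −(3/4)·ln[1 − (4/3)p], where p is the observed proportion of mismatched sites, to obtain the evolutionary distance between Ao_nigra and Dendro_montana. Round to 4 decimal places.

0.1416

Differing sites — 6:A/C; 11:G/T; 18:A/T; 26:G/C.
p = 4/31 = 0.129032.
d = −0.75 · ln(1 − (4/3)·0.129032) = −0.75 · ln(0.827957) = −0.75 · (-0.188794) = 0.1416.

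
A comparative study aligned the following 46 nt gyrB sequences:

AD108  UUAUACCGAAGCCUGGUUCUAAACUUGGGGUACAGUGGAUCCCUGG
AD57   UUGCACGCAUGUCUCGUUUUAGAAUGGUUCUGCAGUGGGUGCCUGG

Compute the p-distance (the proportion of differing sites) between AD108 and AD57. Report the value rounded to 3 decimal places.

Mismatches occur at site 3 (A→G), site 4 (U→C), site 7 (C→G), site 8 (G→C), site 10 (A→U), site 12 (C→U), site 15 (G→C), site 19 (C→U), site 22 (A→G), site 24 (C→A), site 26 (U→G), site 28 (G→U), site 29 (G→U), site 30 (G→C), site 32 (A→G), site 39 (A→G), site 41 (C→G).
There are 17 differences over 46 sites, so p = 17/46 = 0.370.

0.370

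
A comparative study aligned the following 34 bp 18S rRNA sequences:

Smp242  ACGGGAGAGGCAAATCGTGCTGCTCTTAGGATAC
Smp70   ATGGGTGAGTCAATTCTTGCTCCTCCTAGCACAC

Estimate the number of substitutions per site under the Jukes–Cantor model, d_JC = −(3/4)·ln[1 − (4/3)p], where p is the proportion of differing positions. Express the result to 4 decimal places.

0.3265

Differing sites — 2:C/T; 6:A/T; 10:G/T; 14:A/T; 17:G/T; 22:G/C; 26:T/C; 30:G/C; 32:T/C.
p = 9/34 = 0.264706.
d = −0.75 · ln(1 − (4/3)·0.264706) = −0.75 · ln(0.647059) = −0.75 · (-0.435318) = 0.3265.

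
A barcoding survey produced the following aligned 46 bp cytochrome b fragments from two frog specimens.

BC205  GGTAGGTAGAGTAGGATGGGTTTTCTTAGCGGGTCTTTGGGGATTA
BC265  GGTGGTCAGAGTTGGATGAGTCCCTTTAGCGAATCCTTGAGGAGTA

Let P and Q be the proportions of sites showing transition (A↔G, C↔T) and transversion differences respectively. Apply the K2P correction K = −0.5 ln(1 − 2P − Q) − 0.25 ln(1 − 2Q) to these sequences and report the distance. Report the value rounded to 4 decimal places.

Mismatches occur at site 4 (A/G, transition), site 6 (G/T, transversion), site 7 (T/C, transition), site 13 (A/T, transversion), site 19 (G/A, transition), site 22 (T/C, transition), site 23 (T/C, transition), site 24 (T/C, transition), site 25 (C/T, transition), site 32 (G/A, transition), site 33 (G/A, transition), site 36 (T/C, transition), site 40 (G/A, transition), site 44 (T/G, transversion).
Of the 14 differences, 11 transitions and 3 transversions over 46 sites: P = 11/46 = 0.239130, Q = 3/46 = 0.065217.
d = −0.5·ln(0.456523) − 0.25·ln(0.869566) = −0.5·(-0.784116) − 0.25·(-0.139761) = 0.4270.

0.4270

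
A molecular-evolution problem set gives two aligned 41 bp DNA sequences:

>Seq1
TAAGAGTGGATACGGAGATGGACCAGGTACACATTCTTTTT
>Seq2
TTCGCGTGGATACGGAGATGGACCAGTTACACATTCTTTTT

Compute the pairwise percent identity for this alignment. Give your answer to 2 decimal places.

The sequences differ at positions 2 (A/T), 3 (A/C), 5 (A/C), 27 (G/T).
37 of the 41 sites match, so the percent identity is 37/41 × 100 = 90.24%.

90.24%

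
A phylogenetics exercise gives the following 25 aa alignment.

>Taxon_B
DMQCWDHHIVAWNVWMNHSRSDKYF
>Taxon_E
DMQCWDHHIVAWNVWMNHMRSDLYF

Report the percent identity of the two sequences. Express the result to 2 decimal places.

Mismatches occur at site 19 (S→M), site 23 (K→L).
23 of the 25 sites match, so the percent identity is 23/25 × 100 = 92.00%.

92.00%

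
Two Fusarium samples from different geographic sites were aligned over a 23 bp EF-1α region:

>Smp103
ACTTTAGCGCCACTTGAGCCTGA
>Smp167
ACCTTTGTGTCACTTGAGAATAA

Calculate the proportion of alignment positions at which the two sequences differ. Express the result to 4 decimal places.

0.3043

Differing sites — 3:T/C; 6:A/T; 8:C/T; 10:C/T; 19:C/A; 20:C/A; 22:G/A.
There are 7 differences over 23 sites, so p = 7/23 = 0.3043.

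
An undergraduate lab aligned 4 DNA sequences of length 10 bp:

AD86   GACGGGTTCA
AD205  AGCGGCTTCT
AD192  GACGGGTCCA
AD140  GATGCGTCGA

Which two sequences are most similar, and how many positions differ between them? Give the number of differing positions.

1

Pairwise Hamming distances:
  AD86 vs AD205: 4
  AD86 vs AD192: 1
  AD86 vs AD140: 4
  AD205 vs AD192: 5
  AD205 vs AD140: 8
  AD192 vs AD140: 3
The smallest is 1, between AD86 and AD192.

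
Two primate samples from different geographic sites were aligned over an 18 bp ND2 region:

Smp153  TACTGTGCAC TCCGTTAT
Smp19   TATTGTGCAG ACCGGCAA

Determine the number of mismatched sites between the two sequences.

6

The sequences differ at positions 3 (C/T), 10 (C/G), 11 (T/A), 15 (T/G), 16 (T/C), 18 (T/A).
That gives 6 mismatches out of 18 aligned sites, so the Hamming distance is 6.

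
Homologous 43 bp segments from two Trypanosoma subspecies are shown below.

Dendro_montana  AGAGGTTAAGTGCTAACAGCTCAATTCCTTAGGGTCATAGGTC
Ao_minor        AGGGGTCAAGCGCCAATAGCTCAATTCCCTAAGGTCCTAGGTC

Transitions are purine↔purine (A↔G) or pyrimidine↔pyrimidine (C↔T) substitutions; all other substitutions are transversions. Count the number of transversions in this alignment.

Mismatches occur at site 3 (A→G, transition), site 7 (T→C, transition), site 11 (T→C, transition), site 14 (T→C, transition), site 17 (C→T, transition), site 29 (T→C, transition), site 32 (G→A, transition), site 37 (A→C, transversion).
Of the 8 differences, 7 transitions and 1 transversion, so the answer is 1.

1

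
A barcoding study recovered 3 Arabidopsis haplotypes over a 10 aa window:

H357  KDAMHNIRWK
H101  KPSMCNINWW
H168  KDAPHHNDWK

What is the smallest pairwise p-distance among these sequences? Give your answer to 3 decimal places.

0.400

Pairwise Hamming distances:
  H357 vs H101: 5
  H357 vs H168: 4
  H101 vs H168: 8
The smallest is 4 mismatches, between H357 and H168; p = 4/10 = 0.400.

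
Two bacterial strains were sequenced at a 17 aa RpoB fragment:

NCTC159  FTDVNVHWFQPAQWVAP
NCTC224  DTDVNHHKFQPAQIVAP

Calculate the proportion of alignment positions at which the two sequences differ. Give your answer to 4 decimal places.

0.2353

Differing sites — 1:F/D; 6:V/H; 8:W/K; 14:W/I.
There are 4 differences over 17 sites, so p = 4/17 = 0.2353.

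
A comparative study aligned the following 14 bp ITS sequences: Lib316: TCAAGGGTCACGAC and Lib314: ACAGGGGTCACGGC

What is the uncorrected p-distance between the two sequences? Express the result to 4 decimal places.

0.2143

Differing sites — 1:T/A; 4:A/G; 13:A/G.
There are 3 differences over 14 sites, so p = 3/14 = 0.2143.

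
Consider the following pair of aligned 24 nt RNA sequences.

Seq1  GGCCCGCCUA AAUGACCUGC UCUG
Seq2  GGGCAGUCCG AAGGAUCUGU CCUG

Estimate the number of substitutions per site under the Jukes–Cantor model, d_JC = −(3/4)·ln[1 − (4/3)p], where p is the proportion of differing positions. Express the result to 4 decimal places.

Differing sites — 3:C/G; 5:C/A; 7:C/U; 9:U/C; 10:A/G; 13:U/G; 16:C/U; 20:C/U; 21:U/C.
p = 9/24 = 0.375000.
d = −0.75 · ln(1 − (4/3)·0.375000) = −0.75 · ln(0.500000) = −0.75 · (-0.693147) = 0.5199.

0.5199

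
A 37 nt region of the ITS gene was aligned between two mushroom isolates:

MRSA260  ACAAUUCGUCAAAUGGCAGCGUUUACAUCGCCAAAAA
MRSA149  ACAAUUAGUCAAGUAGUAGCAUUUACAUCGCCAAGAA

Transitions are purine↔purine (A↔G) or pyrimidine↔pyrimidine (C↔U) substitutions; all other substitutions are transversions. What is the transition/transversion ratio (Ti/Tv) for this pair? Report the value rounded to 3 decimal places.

5.000

Differing sites — 7:C/A (Tv); 13:A/G (Ti); 15:G/A (Ti); 17:C/U (Ti); 21:G/A (Ti); 35:A/G (Ti).
Of the 6 differences, 5 transitions and 1 transversion, so Ti/Tv = 5/1 = 5.000.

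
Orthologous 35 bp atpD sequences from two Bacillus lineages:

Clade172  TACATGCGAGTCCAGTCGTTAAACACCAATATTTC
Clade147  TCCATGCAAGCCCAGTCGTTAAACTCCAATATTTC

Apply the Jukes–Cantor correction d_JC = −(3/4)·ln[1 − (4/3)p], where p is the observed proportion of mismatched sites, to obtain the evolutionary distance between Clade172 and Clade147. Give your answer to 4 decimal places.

0.1240

Differing sites — 2:A/C; 8:G/A; 11:T/C; 25:A/T.
p = 4/35 = 0.114286.
d = −0.75 · ln(1 − (4/3)·0.114286) = −0.75 · ln(0.847619) = −0.75 · (-0.165324) = 0.1240.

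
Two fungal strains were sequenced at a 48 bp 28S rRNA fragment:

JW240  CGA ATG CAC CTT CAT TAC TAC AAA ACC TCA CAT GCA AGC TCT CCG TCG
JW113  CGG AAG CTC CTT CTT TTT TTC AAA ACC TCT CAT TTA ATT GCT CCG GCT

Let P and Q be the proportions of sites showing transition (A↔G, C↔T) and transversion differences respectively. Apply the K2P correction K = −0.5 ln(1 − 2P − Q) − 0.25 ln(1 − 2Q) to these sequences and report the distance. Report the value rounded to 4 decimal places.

The sequences differ at positions 3 (A/G, transition), 5 (T/A, transversion), 8 (A/T, transversion), 14 (A/T, transversion), 17 (A/T, transversion), 18 (C/T, transition), 20 (A/T, transversion), 30 (A/T, transversion), 34 (G/T, transversion), 35 (C/T, transition), 38 (G/T, transversion), 39 (C/T, transition), 40 (T/G, transversion), 46 (T/G, transversion), 48 (G/T, transversion).
Of the 15 differences, 4 transitions and 11 transversions over 48 sites: P = 4/48 = 0.083333, Q = 11/48 = 0.229167.
d = −0.5·ln(0.604167) − 0.25·ln(0.541666) = −0.5·(-0.503905) − 0.25·(-0.613106) = 0.4052.

0.4052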